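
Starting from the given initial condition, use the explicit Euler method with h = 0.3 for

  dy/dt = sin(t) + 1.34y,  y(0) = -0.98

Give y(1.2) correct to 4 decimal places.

-3.1396

Euler: y_{n+1} = y_n + h·f(t_n, y_n).
t=0.000000, y=-0.980000: f=-1.313200 → y ← -0.980000 + 0.3·(-1.313200) = -1.373960
t=0.300000, y=-1.373960: f=-1.545586 → y ← -1.373960 + 0.3·(-1.545586) = -1.837636
t=0.600000, y=-1.837636: f=-1.897790 → y ← -1.837636 + 0.3·(-1.897790) = -2.406973
t=0.900000, y=-2.406973: f=-2.442017 → y ← -2.406973 + 0.3·(-2.442017) = -3.139578
y(1.2) ≈ -3.1396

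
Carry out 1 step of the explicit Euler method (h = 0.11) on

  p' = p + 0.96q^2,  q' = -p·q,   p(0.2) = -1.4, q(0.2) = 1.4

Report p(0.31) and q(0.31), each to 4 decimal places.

Euler on (p,q): p_{n+1} = p_n + h·p', q_{n+1} = q_n + h·q'.
0.200000: (-1.400000, 1.400000); f=(0.481600, 1.960000) → (-1.347024, 1.615600)
(p(0.31), q(0.31)) ≈ (-1.3470, 1.6156)

-1.3470, 1.6156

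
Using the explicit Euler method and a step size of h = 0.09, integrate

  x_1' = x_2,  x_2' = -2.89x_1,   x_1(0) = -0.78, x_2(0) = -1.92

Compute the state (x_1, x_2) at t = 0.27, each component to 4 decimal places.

-1.2396, -1.1813

Euler on (x_1,x_2): x_1_{n+1} = x_1_n + h·x_1', x_2_{n+1} = x_2_n + h·x_2'.
0.000000: (-0.780000, -1.920000); f=(-1.920000, 2.254200) → (-0.952800, -1.717122)
0.090000: (-0.952800, -1.717122); f=(-1.717122, 2.753592) → (-1.107341, -1.469299)
0.180000: (-1.107341, -1.469299); f=(-1.469299, 3.200215) → (-1.239578, -1.181279)
(x_1(0.27), x_2(0.27)) ≈ (-1.2396, -1.1813)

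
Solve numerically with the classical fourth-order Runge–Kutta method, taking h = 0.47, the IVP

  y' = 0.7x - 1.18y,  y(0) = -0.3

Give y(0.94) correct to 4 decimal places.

RK4: k1 = f(x_n, y_n); k2 = f(x_n + h/2, y_n + (h/2)·k1); k3 = f(x_n + h/2, y_n + (h/2)·k2); k4 = f(x_n + h, y_n + h·k3); y_{n+1} = y_n + (h/6)·(k1 + 2k2 + 2k3 + k4).
x=0.000000, y=-0.300000:
  k1 = f(0.000000, -0.300000) = 0.354000
  k2 = f(0.235000, -0.216810) = 0.420336
  k3 = f(0.235000, -0.201221) = 0.401941
  k4 = f(0.470000, -0.111088) = 0.460084
  y ← -0.300000 + (0.47/6)·(k1 + 2k2 + 2k3 + k4) = -0.107407
x=0.470000, y=-0.107407:
  k1 = f(0.470000, -0.107407) = 0.455740
  k2 = f(0.705000, -0.000308) = 0.493863
  k3 = f(0.705000, 0.008651) = 0.483292
  k4 = f(0.940000, 0.119740) = 0.516706
  y ← -0.107407 + (0.47/6)·(k1 + 2k2 + 2k3 + k4) = 0.121856
y(0.94) ≈ 0.1219

0.1219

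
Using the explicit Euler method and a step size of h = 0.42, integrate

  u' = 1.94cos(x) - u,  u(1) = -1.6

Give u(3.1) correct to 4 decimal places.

Euler: u_{n+1} = u_n + h·f(x_n, u_n).
x=1.000000, u=-1.600000: f=2.648186 → u ← -1.600000 + 0.42·2.648186 = -0.487762
x=1.420000, u=-0.487762: f=0.779199 → u ← -0.487762 + 0.42·0.779199 = -0.160498
x=1.840000, u=-0.160498: f=-0.355472 → u ← -0.160498 + 0.42·(-0.355472) = -0.309796
x=2.260000, u=-0.309796: f=-0.923894 → u ← -0.309796 + 0.42·(-0.923894) = -0.697832
x=2.680000, u=-0.697832: f=-1.039136 → u ← -0.697832 + 0.42·(-1.039136) = -1.134269
u(3.1) ≈ -1.1343

-1.1343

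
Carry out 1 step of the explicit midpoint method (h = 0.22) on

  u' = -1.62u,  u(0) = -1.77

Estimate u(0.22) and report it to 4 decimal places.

-1.2516

Midpoint: k1 = f(s_n, u_n); k2 = f(s_n + h/2, u_n + (h/2)·k1); u_{n+1} = u_n + h·k2.
s=0.000000, u=-1.770000:
  k1 = f(0.000000, -1.770000) = 2.867400
  k2 = f(0.110000, -1.454586) = 2.356429
  u ← -1.770000 + 0.22·2.356429 = -1.251586
u(0.22) ≈ -1.2516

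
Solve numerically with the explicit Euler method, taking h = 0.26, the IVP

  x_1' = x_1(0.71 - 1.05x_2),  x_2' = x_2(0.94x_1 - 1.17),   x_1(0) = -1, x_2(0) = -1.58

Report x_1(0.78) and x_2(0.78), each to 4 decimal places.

-2.7709, -0.0324

Euler on (x_1,x_2): x_1_{n+1} = x_1_n + h·x_1', x_2_{n+1} = x_2_n + h·x_2'.
0.000000: (-1.000000, -1.580000); f=(-2.369000, 3.333800) → (-1.615940, -0.713212)
0.260000: (-1.615940, -0.713212); f=(-2.357451, 1.917815) → (-2.228877, -0.214580)
0.520000: (-2.228877, -0.214580); f=(-2.084689, 0.700635) → (-2.770896, -0.032415)
(x_1(0.78), x_2(0.78)) ≈ (-2.7709, -0.0324)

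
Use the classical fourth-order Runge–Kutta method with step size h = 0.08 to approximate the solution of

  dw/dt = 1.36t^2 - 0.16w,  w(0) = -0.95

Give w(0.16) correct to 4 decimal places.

RK4: k1 = f(t_n, w_n); k2 = f(t_n + h/2, w_n + (h/2)·k1); k3 = f(t_n + h/2, w_n + (h/2)·k2); k4 = f(t_n + h, w_n + h·k3); w_{n+1} = w_n + (h/6)·(k1 + 2k2 + 2k3 + k4).
t=0.000000, w=-0.950000:
  k1 = f(0.000000, -0.950000) = 0.152000
  k2 = f(0.040000, -0.943920) = 0.153203
  k3 = f(0.040000, -0.943872) = 0.153195
  k4 = f(0.080000, -0.937744) = 0.158743
  w ← -0.950000 + (0.08/6)·(k1 + 2k2 + 2k3 + k4) = -0.937686
t=0.080000, w=-0.937686:
  k1 = f(0.080000, -0.937686) = 0.158734
  k2 = f(0.120000, -0.931337) = 0.168598
  k3 = f(0.120000, -0.930942) = 0.168535
  k4 = f(0.160000, -0.924203) = 0.182689
  w ← -0.937686 + (0.08/6)·(k1 + 2k2 + 2k3 + k4) = -0.924144
w(0.16) ≈ -0.9241

-0.9241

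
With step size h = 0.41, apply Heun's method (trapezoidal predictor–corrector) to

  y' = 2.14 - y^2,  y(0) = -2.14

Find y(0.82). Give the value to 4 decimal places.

Heun: k1 = f(s_n, y_n); k2 = f(s_n + h, y_n + h·k1); y_{n+1} = y_n + (h/2)·(k1 + k2).
s=0.000000, y=-2.140000:
  k1 = f(0.000000, -2.140000) = -2.439600
  k2 = f(0.410000, -3.140236) = -7.721082
  y ← -2.140000 + (0.41/2)·(-2.439600 + (-7.721082)) = -4.222940
s=0.410000, y=-4.222940:
  k1 = f(0.410000, -4.222940) = -15.693221
  k2 = f(0.820000, -10.657160) = -111.435068
  y ← -4.222940 + (0.41/2)·(-15.693221 + (-111.435068)) = -30.284239
y(0.82) ≈ -30.2842

-30.2842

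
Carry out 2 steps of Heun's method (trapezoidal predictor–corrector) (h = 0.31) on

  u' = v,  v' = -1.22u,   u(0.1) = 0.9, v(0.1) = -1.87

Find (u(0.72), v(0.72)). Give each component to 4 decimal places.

-0.3994, -2.0788

Heun on (u,v): k1 = f(t_n, state_n); k2 = f(t_n + h, state_n + h·k1); state_{n+1} = state_n + (h/2)·(k1 + k2).
0.100000: (0.900000, -1.870000)
  k1 = (-1.870000, -1.098000)
  predictor → (0.320300, -2.210380)
  k2 = (-2.210380, -0.390766)
  → (0.267541, -2.100759)
0.410000: (0.267541, -2.100759)
  k1 = (-2.100759, -0.326400)
  predictor → (-0.383694, -2.201943)
  k2 = (-2.201943, 0.468107)
  → (-0.399378, -2.078794)
(u(0.72), v(0.72)) ≈ (-0.3994, -2.0788)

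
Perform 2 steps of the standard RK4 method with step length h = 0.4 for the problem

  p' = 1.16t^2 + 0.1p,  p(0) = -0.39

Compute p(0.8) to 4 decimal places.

-0.2205

RK4: k1 = f(t_n, p_n); k2 = f(t_n + h/2, p_n + (h/2)·k1); k3 = f(t_n + h/2, p_n + (h/2)·k2); k4 = f(t_n + h, p_n + h·k3); p_{n+1} = p_n + (h/6)·(k1 + 2k2 + 2k3 + k4).
t=0.000000, p=-0.390000:
  k1 = f(0.000000, -0.390000) = -0.039000
  k2 = f(0.200000, -0.397800) = 0.006620
  k3 = f(0.200000, -0.388676) = 0.007532
  k4 = f(0.400000, -0.386987) = 0.146901
  p ← -0.390000 + (0.4/6)·(k1 + 2k2 + 2k3 + k4) = -0.380920
t=0.400000, p=-0.380920:
  k1 = f(0.400000, -0.380920) = 0.147508
  k2 = f(0.600000, -0.351418) = 0.382458
  k3 = f(0.600000, -0.304428) = 0.387157
  k4 = f(0.800000, -0.226057) = 0.719794
  p ← -0.380920 + (0.4/6)·(k1 + 2k2 + 2k3 + k4) = -0.220484
p(0.8) ≈ -0.2205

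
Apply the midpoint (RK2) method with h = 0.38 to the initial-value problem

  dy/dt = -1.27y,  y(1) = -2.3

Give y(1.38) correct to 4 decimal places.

Midpoint: k1 = f(t_n, y_n); k2 = f(t_n + h/2, y_n + (h/2)·k1); y_{n+1} = y_n + h·k2.
t=1.000000, y=-2.300000:
  k1 = f(1.000000, -2.300000) = 2.921000
  k2 = f(1.190000, -1.745010) = 2.216163
  y ← -2.300000 + 0.38·2.216163 = -1.457858
y(1.38) ≈ -1.4579

-1.4579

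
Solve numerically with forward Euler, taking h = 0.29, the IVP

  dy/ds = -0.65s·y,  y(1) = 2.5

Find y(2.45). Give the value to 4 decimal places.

Euler: y_{n+1} = y_n + h·f(s_n, y_n).
s=1.000000, y=2.500000: f=-1.625000 → y ← 2.500000 + 0.29·(-1.625000) = 2.028750
s=1.290000, y=2.028750: f=-1.701107 → y ← 2.028750 + 0.29·(-1.701107) = 1.535429
s=1.580000, y=1.535429: f=-1.576886 → y ← 1.535429 + 0.29·(-1.576886) = 1.078132
s=1.870000, y=1.078132: f=-1.310470 → y ← 1.078132 + 0.29·(-1.310470) = 0.698096
s=2.160000, y=0.698096: f=-0.980127 → y ← 0.698096 + 0.29·(-0.980127) = 0.413859
y(2.45) ≈ 0.4139

0.4139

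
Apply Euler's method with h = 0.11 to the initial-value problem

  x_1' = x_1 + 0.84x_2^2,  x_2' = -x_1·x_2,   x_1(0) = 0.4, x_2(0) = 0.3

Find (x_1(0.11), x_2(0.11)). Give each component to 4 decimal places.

0.4523, 0.2868

Euler on (x_1,x_2): x_1_{n+1} = x_1_n + h·x_1', x_2_{n+1} = x_2_n + h·x_2'.
0.000000: (0.400000, 0.300000); f=(0.475600, -0.120000) → (0.452316, 0.286800)
(x_1(0.11), x_2(0.11)) ≈ (0.4523, 0.2868)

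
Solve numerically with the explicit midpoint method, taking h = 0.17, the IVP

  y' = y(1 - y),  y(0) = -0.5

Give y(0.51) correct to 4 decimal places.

-1.2129

Midpoint: k1 = f(x_n, y_n); k2 = f(x_n + h/2, y_n + (h/2)·k1); y_{n+1} = y_n + h·k2.
x=0.000000, y=-0.500000:
  k1 = f(0.000000, -0.500000) = -0.750000
  k2 = f(0.085000, -0.563750) = -0.881564
  y ← -0.500000 + 0.17·(-0.881564) = -0.649866
x=0.170000, y=-0.649866:
  k1 = f(0.170000, -0.649866) = -1.072192
  k2 = f(0.255000, -0.741002) = -1.290086
  y ← -0.649866 + 0.17·(-1.290086) = -0.869181
x=0.340000, y=-0.869181:
  k1 = f(0.340000, -0.869181) = -1.624655
  k2 = f(0.425000, -1.007276) = -2.021882
  y ← -0.869181 + 0.17·(-2.021882) = -1.212900
y(0.51) ≈ -1.2129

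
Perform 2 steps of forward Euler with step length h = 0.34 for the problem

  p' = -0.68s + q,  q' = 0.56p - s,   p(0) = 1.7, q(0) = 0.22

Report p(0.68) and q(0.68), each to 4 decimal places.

Euler on (p,q): p_{n+1} = p_n + h·p', q_{n+1} = q_n + h·q'.
0.000000: (1.700000, 0.220000); f=(0.220000, 0.952000) → (1.774800, 0.543680)
0.340000: (1.774800, 0.543680); f=(0.312480, 0.653888) → (1.881043, 0.766002)
(p(0.68), q(0.68)) ≈ (1.8810, 0.7660)

1.8810, 0.7660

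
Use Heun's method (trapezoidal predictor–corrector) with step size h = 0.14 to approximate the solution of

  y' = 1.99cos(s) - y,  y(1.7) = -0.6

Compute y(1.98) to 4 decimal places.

Heun: k1 = f(s_n, y_n); k2 = f(s_n + h, y_n + h·k1); y_{n+1} = y_n + (h/2)·(k1 + k2).
s=1.700000, y=-0.600000:
  k1 = f(1.700000, -0.600000) = 0.343599
  k2 = f(1.840000, -0.551896) = 0.022628
  y ← -0.600000 + (0.14/2)·(0.343599 + 0.022628) = -0.574364
s=1.840000, y=-0.574364:
  k1 = f(1.840000, -0.574364) = 0.045096
  k2 = f(1.980000, -0.568051) = -0.223728
  y ← -0.574364 + (0.14/2)·(0.045096 + (-0.223728)) = -0.586868
y(1.98) ≈ -0.5869

-0.5869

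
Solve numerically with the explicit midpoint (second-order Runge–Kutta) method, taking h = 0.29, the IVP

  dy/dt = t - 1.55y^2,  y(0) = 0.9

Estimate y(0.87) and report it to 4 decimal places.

Midpoint: k1 = f(t_n, y_n); k2 = f(t_n + h/2, y_n + (h/2)·k1); y_{n+1} = y_n + h·k2.
t=0.000000, y=0.900000:
  k1 = f(0.000000, 0.900000) = -1.255500
  k2 = f(0.145000, 0.717952) = -0.653956
  y ← 0.900000 + 0.29·(-0.653956) = 0.710353
t=0.290000, y=0.710353:
  k1 = f(0.290000, 0.710353) = -0.492131
  k2 = f(0.435000, 0.638994) = -0.197885
  y ← 0.710353 + 0.29·(-0.197885) = 0.652966
t=0.580000, y=0.652966:
  k1 = f(0.580000, 0.652966) = -0.080865
  k2 = f(0.725000, 0.641241) = 0.087656
  y ← 0.652966 + 0.29·0.087656 = 0.678386
y(0.87) ≈ 0.6784

0.6784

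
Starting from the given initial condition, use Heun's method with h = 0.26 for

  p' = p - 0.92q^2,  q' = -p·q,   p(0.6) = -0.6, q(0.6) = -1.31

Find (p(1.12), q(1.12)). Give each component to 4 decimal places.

Heun on (p,q): k1 = f(t_n, state_n); k2 = f(t_n + h, state_n + h·k1); state_{n+1} = state_n + (h/2)·(k1 + k2).
0.600000: (-0.600000, -1.310000)
  k1 = (-2.178812, -0.786000)
  predictor → (-1.166491, -1.514360)
  k2 = (-3.276314, -1.766487)
  → (-1.309166, -1.641823)
0.860000: (-1.309166, -1.641823)
  k1 = (-3.789104, -2.149420)
  predictor → (-2.294333, -2.200673)
  k2 = (-6.749856, -5.049077)
  → (-2.679231, -2.577628)
(p(1.12), q(1.12)) ≈ (-2.6792, -2.5776)

-2.6792, -2.5776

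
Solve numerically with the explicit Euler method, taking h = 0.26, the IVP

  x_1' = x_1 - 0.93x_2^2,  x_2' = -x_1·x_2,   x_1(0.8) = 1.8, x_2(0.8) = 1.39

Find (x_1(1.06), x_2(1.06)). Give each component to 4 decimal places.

1.8008, 0.7395

Euler on (x_1,x_2): x_1_{n+1} = x_1_n + h·x_1', x_2_{n+1} = x_2_n + h·x_2'.
0.800000: (1.800000, 1.390000); f=(0.003147, -2.502000) → (1.800818, 0.739480)
(x_1(1.06), x_2(1.06)) ≈ (1.8008, 0.7395)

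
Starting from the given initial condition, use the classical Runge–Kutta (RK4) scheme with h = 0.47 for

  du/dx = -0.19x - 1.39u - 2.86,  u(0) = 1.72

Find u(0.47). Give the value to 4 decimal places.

-0.1058

RK4: k1 = f(x_n, u_n); k2 = f(x_n + h/2, u_n + (h/2)·k1); k3 = f(x_n + h/2, u_n + (h/2)·k2); k4 = f(x_n + h, u_n + h·k3); u_{n+1} = u_n + (h/6)·(k1 + 2k2 + 2k3 + k4).
x=0.000000, u=1.720000:
  k1 = f(0.000000, 1.720000) = -5.250800
  k2 = f(0.235000, 0.486062) = -3.580276
  k3 = f(0.235000, 0.878635) = -4.125953
  k4 = f(0.470000, -0.219198) = -2.644615
  u ← 1.720000 + (0.47/6)·(k1 + 2k2 + 2k3 + k4) = -0.105783
u(0.47) ≈ -0.1058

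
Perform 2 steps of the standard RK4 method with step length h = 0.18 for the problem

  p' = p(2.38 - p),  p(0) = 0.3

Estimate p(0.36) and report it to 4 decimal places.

RK4: k1 = f(x_n, p_n); k2 = f(x_n + h/2, p_n + (h/2)·k1); k3 = f(x_n + h/2, p_n + (h/2)·k2); k4 = f(x_n + h, p_n + h·k3); p_{n+1} = p_n + (h/6)·(k1 + 2k2 + 2k3 + k4).
x=0.000000, p=0.300000:
  k1 = f(0.000000, 0.300000) = 0.624000
  k2 = f(0.090000, 0.356160) = 0.720811
  k3 = f(0.090000, 0.364873) = 0.735265
  k4 = f(0.180000, 0.432348) = 0.842063
  p ← 0.300000 + (0.18/6)·(k1 + 2k2 + 2k3 + k4) = 0.431346
x=0.180000, p=0.431346:
  k1 = f(0.180000, 0.431346) = 0.840545
  k2 = f(0.270000, 0.506996) = 0.949605
  k3 = f(0.270000, 0.516811) = 0.962916
  k4 = f(0.360000, 0.604671) = 1.073490
  p ← 0.431346 + (0.18/6)·(k1 + 2k2 + 2k3 + k4) = 0.603519
p(0.36) ≈ 0.6035

0.6035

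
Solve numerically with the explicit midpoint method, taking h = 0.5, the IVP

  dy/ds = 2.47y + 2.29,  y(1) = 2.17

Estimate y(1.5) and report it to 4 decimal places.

8.3569

Midpoint: k1 = f(s_n, y_n); k2 = f(s_n + h/2, y_n + (h/2)·k1); y_{n+1} = y_n + h·k2.
s=1.000000, y=2.170000:
  k1 = f(1.000000, 2.170000) = 7.649900
  k2 = f(1.250000, 4.082475) = 12.373713
  y ← 2.170000 + 0.5·12.373713 = 8.356857
y(1.5) ≈ 8.3569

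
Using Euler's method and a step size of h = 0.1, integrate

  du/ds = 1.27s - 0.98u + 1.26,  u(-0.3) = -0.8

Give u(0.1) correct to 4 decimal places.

Euler: u_{n+1} = u_n + h·f(s_n, u_n).
s=-0.300000, u=-0.800000: f=1.663000 → u ← -0.800000 + 0.1·1.663000 = -0.633700
s=-0.200000, u=-0.633700: f=1.627026 → u ← -0.633700 + 0.1·1.627026 = -0.470997
s=-0.100000, u=-0.470997: f=1.594577 → u ← -0.470997 + 0.1·1.594577 = -0.311540
s=0.000000, u=-0.311540: f=1.565309 → u ← -0.311540 + 0.1·1.565309 = -0.155009
u(0.1) ≈ -0.1550

-0.1550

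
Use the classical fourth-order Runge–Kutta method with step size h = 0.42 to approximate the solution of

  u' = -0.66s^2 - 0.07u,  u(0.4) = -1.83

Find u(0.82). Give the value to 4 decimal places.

RK4: k1 = f(s_n, u_n); k2 = f(s_n + h/2, u_n + (h/2)·k1); k3 = f(s_n + h/2, u_n + (h/2)·k2); k4 = f(s_n + h, u_n + h·k3); u_{n+1} = u_n + (h/6)·(k1 + 2k2 + 2k3 + k4).
s=0.400000, u=-1.830000:
  k1 = f(0.400000, -1.830000) = 0.022500
  k2 = f(0.610000, -1.825275) = -0.117817
  k3 = f(0.610000, -1.854742) = -0.115754
  k4 = f(0.820000, -1.878617) = -0.312281
  u ← -1.830000 + (0.42/6)·(k1 + 2k2 + 2k3 + k4) = -1.882985
u(0.82) ≈ -1.8830

-1.8830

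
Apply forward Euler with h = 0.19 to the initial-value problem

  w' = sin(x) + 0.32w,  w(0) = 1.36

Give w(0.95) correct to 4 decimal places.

Euler: w_{n+1} = w_n + h·f(x_n, w_n).
x=0.000000, w=1.360000: f=0.435200 → w ← 1.360000 + 0.19·0.435200 = 1.442688
x=0.190000, w=1.442688: f=0.650519 → w ← 1.442688 + 0.19·0.650519 = 1.566287
x=0.380000, w=1.566287: f=0.872132 → w ← 1.566287 + 0.19·0.872132 = 1.731992
x=0.570000, w=1.731992: f=1.093869 → w ← 1.731992 + 0.19·1.093869 = 1.939827
x=0.760000, w=1.939827: f=1.309666 → w ← 1.939827 + 0.19·1.309666 = 2.188663
w(0.95) ≈ 2.1887

2.1887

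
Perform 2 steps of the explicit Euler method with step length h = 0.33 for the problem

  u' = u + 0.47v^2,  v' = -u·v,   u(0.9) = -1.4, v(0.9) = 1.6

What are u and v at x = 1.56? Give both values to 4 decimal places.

Euler on (u,v): u_{n+1} = u_n + h·u', v_{n+1} = v_n + h·v'.
0.900000: (-1.400000, 1.600000); f=(-0.196800, 2.240000) → (-1.464944, 2.339200)
1.230000: (-1.464944, 2.339200); f=(1.106829, 3.426797) → (-1.099691, 3.470043)
(u(1.56), v(1.56)) ≈ (-1.0997, 3.4700)

-1.0997, 3.4700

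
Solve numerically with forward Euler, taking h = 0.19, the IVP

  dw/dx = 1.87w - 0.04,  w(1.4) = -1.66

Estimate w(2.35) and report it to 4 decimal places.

-7.6672

Euler: w_{n+1} = w_n + h·f(x_n, w_n).
x=1.400000, w=-1.660000: f=-3.144200 → w ← -1.660000 + 0.19·(-3.144200) = -2.257398
x=1.590000, w=-2.257398: f=-4.261334 → w ← -2.257398 + 0.19·(-4.261334) = -3.067052
x=1.780000, w=-3.067052: f=-5.775386 → w ← -3.067052 + 0.19·(-5.775386) = -4.164375
x=1.970000, w=-4.164375: f=-7.827381 → w ← -4.164375 + 0.19·(-7.827381) = -5.651577
x=2.160000, w=-5.651577: f=-10.608450 → w ← -5.651577 + 0.19·(-10.608450) = -7.667183
w(2.35) ≈ -7.6672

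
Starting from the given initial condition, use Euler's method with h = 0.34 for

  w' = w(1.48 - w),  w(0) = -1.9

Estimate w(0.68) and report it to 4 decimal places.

-11.8077

Euler: w_{n+1} = w_n + h·f(s_n, w_n).
s=0.000000, w=-1.900000: f=-6.422000 → w ← -1.900000 + 0.34·(-6.422000) = -4.083480
s=0.340000, w=-4.083480: f=-22.718359 → w ← -4.083480 + 0.34·(-22.718359) = -11.807722
w(0.68) ≈ -11.8077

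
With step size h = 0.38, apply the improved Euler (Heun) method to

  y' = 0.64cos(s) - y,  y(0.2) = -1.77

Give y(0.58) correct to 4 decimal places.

-1.0496

Heun: k1 = f(s_n, y_n); k2 = f(s_n + h, y_n + h·k1); y_{n+1} = y_n + (h/2)·(k1 + k2).
s=0.200000, y=-1.770000:
  k1 = f(0.200000, -1.770000) = 2.397243
  k2 = f(0.580000, -0.859048) = 1.394384
  y ← -1.770000 + (0.38/2)·(2.397243 + 1.394384) = -1.049591
y(0.58) ≈ -1.0496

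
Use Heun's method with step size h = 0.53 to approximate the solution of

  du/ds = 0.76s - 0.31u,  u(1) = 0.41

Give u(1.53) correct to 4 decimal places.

0.8246

Heun: k1 = f(s_n, u_n); k2 = f(s_n + h, u_n + h·k1); u_{n+1} = u_n + (h/2)·(k1 + k2).
s=1.000000, u=0.410000:
  k1 = f(1.000000, 0.410000) = 0.632900
  k2 = f(1.530000, 0.745437) = 0.931715
  u ← 0.410000 + (0.53/2)·(0.632900 + 0.931715) = 0.824623
u(1.53) ≈ 0.8246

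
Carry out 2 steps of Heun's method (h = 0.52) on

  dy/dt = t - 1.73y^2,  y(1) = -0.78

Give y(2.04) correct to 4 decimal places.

-0.0306

Heun: k1 = f(t_n, y_n); k2 = f(t_n + h, y_n + h·k1); y_{n+1} = y_n + (h/2)·(k1 + k2).
t=1.000000, y=-0.780000:
  k1 = f(1.000000, -0.780000) = -0.052532
  k2 = f(1.520000, -0.807317) = 0.392455
  y ← -0.780000 + (0.52/2)·(-0.052532 + 0.392455) = -0.691620
t=1.520000, y=-0.691620:
  k1 = f(1.520000, -0.691620) = 0.692475
  k2 = f(2.040000, -0.331533) = 1.849848
  y ← -0.691620 + (0.52/2)·(0.692475 + 1.849848) = -0.030616
y(2.04) ≈ -0.0306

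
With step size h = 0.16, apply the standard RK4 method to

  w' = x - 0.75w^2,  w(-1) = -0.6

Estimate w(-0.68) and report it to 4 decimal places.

RK4: k1 = f(x_n, w_n); k2 = f(x_n + h/2, w_n + (h/2)·k1); k3 = f(x_n + h/2, w_n + (h/2)·k2); k4 = f(x_n + h, w_n + h·k3); w_{n+1} = w_n + (h/6)·(k1 + 2k2 + 2k3 + k4).
x=-1.000000, w=-0.600000:
  k1 = f(-1.000000, -0.600000) = -1.270000
  k2 = f(-0.920000, -0.701600) = -1.289182
  k3 = f(-0.920000, -0.703135) = -1.290799
  k4 = f(-0.840000, -0.806528) = -1.327865
  w ← -0.600000 + (0.16/6)·(k1 + 2k2 + 2k3 + k4) = -0.806875
x=-0.840000, w=-0.806875:
  k1 = f(-0.840000, -0.806875) = -1.328286
  k2 = f(-0.760000, -0.913138) = -1.385366
  k3 = f(-0.760000, -0.917705) = -1.391636
  k4 = f(-0.680000, -1.029537) = -1.474960
  w ← -0.806875 + (0.16/6)·(k1 + 2k2 + 2k3 + k4) = -1.029735
w(-0.68) ≈ -1.0297

-1.0297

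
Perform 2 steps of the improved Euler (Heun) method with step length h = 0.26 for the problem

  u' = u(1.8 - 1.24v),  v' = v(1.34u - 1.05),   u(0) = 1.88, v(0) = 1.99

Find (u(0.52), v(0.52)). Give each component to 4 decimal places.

Heun on (u,v): k1 = f(t_n, state_n); k2 = f(t_n + h, state_n + h·k1); state_{n+1} = state_n + (h/2)·(k1 + k2).
0.000000: (1.880000, 1.990000)
  k1 = (-1.255088, 2.923708)
  predictor → (1.553677, 2.750164)
  k2 = (-2.501736, 2.837970)
  → (1.391613, 2.739018)
0.260000: (1.391613, 2.739018)
  k1 = (-2.221546, 2.231646)
  predictor → (0.814011, 3.319246)
  k2 = (-1.885139, 0.135341)
  → (0.857744, 3.046726)
(u(0.52), v(0.52)) ≈ (0.8577, 3.0467)

0.8577, 3.0467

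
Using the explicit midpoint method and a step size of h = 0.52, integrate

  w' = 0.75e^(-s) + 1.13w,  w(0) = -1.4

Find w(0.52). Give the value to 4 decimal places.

Midpoint: k1 = f(s_n, w_n); k2 = f(s_n + h/2, w_n + (h/2)·k1); w_{n+1} = w_n + h·k2.
s=0.000000, w=-1.400000:
  k1 = f(0.000000, -1.400000) = -0.832000
  k2 = f(0.260000, -1.616320) = -1.248153
  w ← -1.400000 + 0.52·(-1.248153) = -2.049040
w(0.52) ≈ -2.0490

-2.0490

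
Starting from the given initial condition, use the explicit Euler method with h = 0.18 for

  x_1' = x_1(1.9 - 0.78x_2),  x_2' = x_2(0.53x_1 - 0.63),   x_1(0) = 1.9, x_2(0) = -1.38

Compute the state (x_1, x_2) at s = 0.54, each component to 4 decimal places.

Euler on (x_1,x_2): x_1_{n+1} = x_1_n + h·x_1', x_2_{n+1} = x_2_n + h·x_2'.
0.000000: (1.900000, -1.380000); f=(5.655160, -0.520260) → (2.917929, -1.473647)
0.180000: (2.917929, -1.473647); f=(8.898062, -1.350601) → (4.519580, -1.716755)
0.360000: (4.519580, -1.716755); f=(14.639231, -3.030720) → (7.154641, -2.262285)
(x_1(0.54), x_2(0.54)) ≈ (7.1546, -2.2623)

7.1546, -2.2623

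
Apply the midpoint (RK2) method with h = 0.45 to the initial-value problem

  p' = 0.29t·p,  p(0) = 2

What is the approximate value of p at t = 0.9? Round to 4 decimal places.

Midpoint: k1 = f(t_n, p_n); k2 = f(t_n + h/2, p_n + (h/2)·k1); p_{n+1} = p_n + h·k2.
t=0.000000, p=2.000000:
  k1 = f(0.000000, 2.000000) = 0.000000
  k2 = f(0.225000, 2.000000) = 0.130500
  p ← 2.000000 + 0.45·0.130500 = 2.058725
t=0.450000, p=2.058725:
  k1 = f(0.450000, 2.058725) = 0.268664
  k2 = f(0.675000, 2.119174) = 0.414828
  p ← 2.058725 + 0.45·0.414828 = 2.245398
p(0.9) ≈ 2.2454

2.2454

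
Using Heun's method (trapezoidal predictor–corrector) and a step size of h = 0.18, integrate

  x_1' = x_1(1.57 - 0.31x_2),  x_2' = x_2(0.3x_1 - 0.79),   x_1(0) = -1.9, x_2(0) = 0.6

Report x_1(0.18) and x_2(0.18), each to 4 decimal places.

Heun on (x_1,x_2): k1 = f(t_n, state_n); k2 = f(t_n + h, state_n + h·k1); state_{n+1} = state_n + (h/2)·(k1 + k2).
0.000000: (-1.900000, 0.600000)
  k1 = (-2.629600, -0.816000)
  predictor → (-2.373328, 0.453120)
  k2 = (-3.392750, -0.680586)
  → (-2.442012, 0.465307)
(x_1(0.18), x_2(0.18)) ≈ (-2.4420, 0.4653)

-2.4420, 0.4653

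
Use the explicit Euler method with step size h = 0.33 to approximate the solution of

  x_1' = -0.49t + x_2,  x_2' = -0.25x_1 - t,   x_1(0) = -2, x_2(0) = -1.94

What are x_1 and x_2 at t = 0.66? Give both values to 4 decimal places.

Euler on (x_1,x_2): x_1_{n+1} = x_1_n + h·x_1', x_2_{n+1} = x_2_n + h·x_2'.
0.000000: (-2.000000, -1.940000); f=(-1.940000, 0.500000) → (-2.640200, -1.775000)
0.330000: (-2.640200, -1.775000); f=(-1.936700, 0.330050) → (-3.279311, -1.666083)
(x_1(0.66), x_2(0.66)) ≈ (-3.2793, -1.6661)

-3.2793, -1.6661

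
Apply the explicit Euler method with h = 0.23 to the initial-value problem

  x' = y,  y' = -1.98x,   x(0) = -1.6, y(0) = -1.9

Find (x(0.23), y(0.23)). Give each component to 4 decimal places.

Euler on (x,y): x_{n+1} = x_n + h·x', y_{n+1} = y_n + h·y'.
0.000000: (-1.600000, -1.900000); f=(-1.900000, 3.168000) → (-2.037000, -1.171360)
(x(0.23), y(0.23)) ≈ (-2.0370, -1.1714)

-2.0370, -1.1714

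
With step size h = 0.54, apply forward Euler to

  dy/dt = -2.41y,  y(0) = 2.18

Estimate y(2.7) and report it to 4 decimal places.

Euler: y_{n+1} = y_n + h·f(t_n, y_n).
t=0.000000, y=2.180000: f=-5.253800 → y ← 2.180000 + 0.54·(-5.253800) = -0.657052
t=0.540000, y=-0.657052: f=1.583495 → y ← -0.657052 + 0.54·1.583495 = 0.198035
t=1.080000, y=0.198035: f=-0.477265 → y ← 0.198035 + 0.54·(-0.477265) = -0.059688
t=1.620000, y=-0.059688: f=0.143848 → y ← -0.059688 + 0.54·0.143848 = 0.017990
t=2.160000, y=0.017990: f=-0.043356 → y ← 0.017990 + 0.54·(-0.043356) = -0.005422
y(2.7) ≈ -0.0054

-0.0054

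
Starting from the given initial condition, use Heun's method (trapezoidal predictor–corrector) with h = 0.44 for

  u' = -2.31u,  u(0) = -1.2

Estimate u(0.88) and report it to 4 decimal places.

Heun: k1 = f(t_n, u_n); k2 = f(t_n + h, u_n + h·k1); u_{n+1} = u_n + (h/2)·(k1 + k2).
t=0.000000, u=-1.200000:
  k1 = f(0.000000, -1.200000) = 2.772000
  k2 = f(0.440000, 0.019680) = -0.045461
  u ← -1.200000 + (0.44/2)·(2.772000 + (-0.045461)) = -0.600161
t=0.440000, u=-0.600161:
  k1 = f(0.440000, -0.600161) = 1.386373
  k2 = f(0.880000, 0.009843) = -0.022737
  u ← -0.600161 + (0.44/2)·(1.386373 + (-0.022737)) = -0.300161
u(0.88) ≈ -0.3002

-0.3002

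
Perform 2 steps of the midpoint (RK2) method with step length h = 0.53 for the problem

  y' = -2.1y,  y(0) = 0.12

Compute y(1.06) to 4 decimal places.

Midpoint: k1 = f(t_n, y_n); k2 = f(t_n + h/2, y_n + (h/2)·k1); y_{n+1} = y_n + h·k2.
t=0.000000, y=0.120000:
  k1 = f(0.000000, 0.120000) = -0.252000
  k2 = f(0.265000, 0.053220) = -0.111762
  y ← 0.120000 + 0.53·(-0.111762) = 0.060766
t=0.530000, y=0.060766:
  k1 = f(0.530000, 0.060766) = -0.127609
  k2 = f(0.795000, 0.026950) = -0.056595
  y ← 0.060766 + 0.53·(-0.056595) = 0.030771
y(1.06) ≈ 0.0308

0.0308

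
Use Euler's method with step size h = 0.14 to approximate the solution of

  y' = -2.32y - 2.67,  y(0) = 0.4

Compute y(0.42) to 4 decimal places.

Euler: y_{n+1} = y_n + h·f(s_n, y_n).
s=0.000000, y=0.400000: f=-3.598000 → y ← 0.400000 + 0.14·(-3.598000) = -0.103720
s=0.140000, y=-0.103720: f=-2.429370 → y ← -0.103720 + 0.14·(-2.429370) = -0.443832
s=0.280000, y=-0.443832: f=-1.640310 → y ← -0.443832 + 0.14·(-1.640310) = -0.673475
y(0.42) ≈ -0.6735

-0.6735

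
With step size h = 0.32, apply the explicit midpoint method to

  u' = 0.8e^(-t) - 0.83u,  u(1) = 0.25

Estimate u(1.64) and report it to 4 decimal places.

0.2494

Midpoint: k1 = f(t_n, u_n); k2 = f(t_n + h/2, u_n + (h/2)·k1); u_{n+1} = u_n + h·k2.
t=1.000000, u=0.250000:
  k1 = f(1.000000, 0.250000) = 0.086804
  k2 = f(1.160000, 0.263889) = 0.031761
  u ← 0.250000 + 0.32·0.031761 = 0.260164
t=1.320000, u=0.260164:
  k1 = f(1.320000, 0.260164) = -0.002228
  k2 = f(1.480000, 0.259807) = -0.033530
  u ← 0.260164 + 0.32·(-0.033530) = 0.249434
u(1.64) ≈ 0.2494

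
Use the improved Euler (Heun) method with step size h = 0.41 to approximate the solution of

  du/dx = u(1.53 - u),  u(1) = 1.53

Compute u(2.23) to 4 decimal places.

Heun: k1 = f(x_n, u_n); k2 = f(x_n + h, u_n + h·k1); u_{n+1} = u_n + (h/2)·(k1 + k2).
x=1.000000, u=1.530000:
  k1 = f(1.000000, 1.530000) = 0.000000
  k2 = f(1.410000, 1.530000) = 0.000000
  u ← 1.530000 + (0.41/2)·(0.000000 + 0.000000) = 1.530000
x=1.410000, u=1.530000:
  k1 = f(1.410000, 1.530000) = 0.000000
  k2 = f(1.820000, 1.530000) = 0.000000
  u ← 1.530000 + (0.41/2)·(0.000000 + 0.000000) = 1.530000
x=1.820000, u=1.530000:
  k1 = f(1.820000, 1.530000) = 0.000000
  k2 = f(2.230000, 1.530000) = 0.000000
  u ← 1.530000 + (0.41/2)·(0.000000 + 0.000000) = 1.530000
u(2.23) ≈ 1.5300

1.5300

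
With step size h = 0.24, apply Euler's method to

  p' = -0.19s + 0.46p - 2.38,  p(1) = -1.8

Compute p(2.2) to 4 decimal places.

-7.0051

Euler: p_{n+1} = p_n + h·f(s_n, p_n).
s=1.000000, p=-1.800000: f=-3.398000 → p ← -1.800000 + 0.24·(-3.398000) = -2.615520
s=1.240000, p=-2.615520: f=-3.818739 → p ← -2.615520 + 0.24·(-3.818739) = -3.532017
s=1.480000, p=-3.532017: f=-4.285928 → p ← -3.532017 + 0.24·(-4.285928) = -4.560640
s=1.720000, p=-4.560640: f=-4.804694 → p ← -4.560640 + 0.24·(-4.804694) = -5.713767
s=1.960000, p=-5.713767: f=-5.380733 → p ← -5.713767 + 0.24·(-5.380733) = -7.005143
p(2.2) ≈ -7.0051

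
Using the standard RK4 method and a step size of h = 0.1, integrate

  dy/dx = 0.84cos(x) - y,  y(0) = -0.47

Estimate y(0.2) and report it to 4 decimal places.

RK4: k1 = f(x_n, y_n); k2 = f(x_n + h/2, y_n + (h/2)·k1); k3 = f(x_n + h/2, y_n + (h/2)·k2); k4 = f(x_n + h, y_n + h·k3); y_{n+1} = y_n + (h/6)·(k1 + 2k2 + 2k3 + k4).
x=0.000000, y=-0.470000:
  k1 = f(0.000000, -0.470000) = 1.310000
  k2 = f(0.050000, -0.404500) = 1.243450
  k3 = f(0.050000, -0.407827) = 1.246778
  k4 = f(0.100000, -0.345322) = 1.181126
  y ← -0.470000 + (0.1/6)·(k1 + 2k2 + 2k3 + k4) = -0.345474
x=0.100000, y=-0.345474:
  k1 = f(0.100000, -0.345474) = 1.181277
  k2 = f(0.150000, -0.286410) = 1.116977
  k3 = f(0.150000, -0.289625) = 1.120192
  k4 = f(0.200000, -0.233454) = 1.056710
  y ← -0.345474 + (0.1/6)·(k1 + 2k2 + 2k3 + k4) = -0.233602
y(0.2) ≈ -0.2336

-0.2336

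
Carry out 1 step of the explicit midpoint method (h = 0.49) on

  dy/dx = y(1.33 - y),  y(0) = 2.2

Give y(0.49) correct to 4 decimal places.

Midpoint: k1 = f(x_n, y_n); k2 = f(x_n + h/2, y_n + (h/2)·k1); y_{n+1} = y_n + h·k2.
x=0.000000, y=2.200000:
  k1 = f(0.000000, 2.200000) = -1.914000
  k2 = f(0.245000, 1.731070) = -0.694280
  y ← 2.200000 + 0.49·(-0.694280) = 1.859803
y(0.49) ≈ 1.8598

1.8598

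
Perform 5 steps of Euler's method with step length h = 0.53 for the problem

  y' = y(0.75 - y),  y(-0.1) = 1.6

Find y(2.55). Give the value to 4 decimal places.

0.7634

Euler: y_{n+1} = y_n + h·f(t_n, y_n).
t=-0.100000, y=1.600000: f=-1.360000 → y ← 1.600000 + 0.53·(-1.360000) = 0.879200
t=0.430000, y=0.879200: f=-0.113593 → y ← 0.879200 + 0.53·(-0.113593) = 0.818996
t=0.960000, y=0.818996: f=-0.056507 → y ← 0.818996 + 0.53·(-0.056507) = 0.789047
t=1.490000, y=0.789047: f=-0.030810 → y ← 0.789047 + 0.53·(-0.030810) = 0.772718
t=2.020000, y=0.772718: f=-0.017554 → y ← 0.772718 + 0.53·(-0.017554) = 0.763414
y(2.55) ≈ 0.7634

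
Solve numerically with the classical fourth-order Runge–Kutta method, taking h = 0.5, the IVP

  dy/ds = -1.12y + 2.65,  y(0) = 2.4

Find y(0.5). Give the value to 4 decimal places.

RK4: k1 = f(s_n, y_n); k2 = f(s_n + h/2, y_n + (h/2)·k1); k3 = f(s_n + h/2, y_n + (h/2)·k2); k4 = f(s_n + h, y_n + h·k3); y_{n+1} = y_n + (h/6)·(k1 + 2k2 + 2k3 + k4).
s=0.000000, y=2.400000:
  k1 = f(0.000000, 2.400000) = -0.038000
  k2 = f(0.250000, 2.390500) = -0.027360
  k3 = f(0.250000, 2.393160) = -0.030339
  k4 = f(0.500000, 2.384830) = -0.021010
  y ← 2.400000 + (0.5/6)·(k1 + 2k2 + 2k3 + k4) = 2.385466
y(0.5) ≈ 2.3855

2.3855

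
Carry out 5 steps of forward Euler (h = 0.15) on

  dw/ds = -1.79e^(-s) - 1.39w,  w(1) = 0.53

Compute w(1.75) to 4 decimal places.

Euler: w_{n+1} = w_n + h·f(s_n, w_n).
s=1.000000, w=0.530000: f=-1.395204 → w ← 0.530000 + 0.15·(-1.395204) = 0.320719
s=1.150000, w=0.320719: f=-1.012580 → w ← 0.320719 + 0.15·(-1.012580) = 0.168832
s=1.300000, w=0.168832: f=-0.722509 → w ← 0.168832 + 0.15·(-0.722509) = 0.060456
s=1.450000, w=0.060456: f=-0.503915 → w ← 0.060456 + 0.15·(-0.503915) = -0.015131
s=1.600000, w=-0.015131: f=-0.340362 → w ← -0.015131 + 0.15·(-0.340362) = -0.066186
w(1.75) ≈ -0.0662

-0.0662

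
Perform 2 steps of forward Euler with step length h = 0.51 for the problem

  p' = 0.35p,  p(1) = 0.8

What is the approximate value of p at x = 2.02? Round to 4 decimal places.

1.1111

Euler: p_{n+1} = p_n + h·f(x_n, p_n).
x=1.000000, p=0.800000: f=0.280000 → p ← 0.800000 + 0.51·0.280000 = 0.942800
x=1.510000, p=0.942800: f=0.329980 → p ← 0.942800 + 0.51·0.329980 = 1.111090
p(2.02) ≈ 1.1111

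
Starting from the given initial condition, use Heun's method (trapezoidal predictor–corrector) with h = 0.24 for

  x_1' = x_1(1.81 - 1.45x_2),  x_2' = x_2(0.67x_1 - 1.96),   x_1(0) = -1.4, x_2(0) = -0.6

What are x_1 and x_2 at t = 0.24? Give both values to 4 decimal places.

-2.4230, -0.3146

Heun on (x_1,x_2): k1 = f(t_n, state_n); k2 = f(t_n + h, state_n + h·k1); state_{n+1} = state_n + (h/2)·(k1 + k2).
0.000000: (-1.400000, -0.600000)
  k1 = (-3.752000, 1.738800)
  predictor → (-2.300480, -0.182688)
  k2 = (-4.773260, 0.639649)
  → (-2.423031, -0.314586)
(x_1(0.24), x_2(0.24)) ≈ (-2.4230, -0.3146)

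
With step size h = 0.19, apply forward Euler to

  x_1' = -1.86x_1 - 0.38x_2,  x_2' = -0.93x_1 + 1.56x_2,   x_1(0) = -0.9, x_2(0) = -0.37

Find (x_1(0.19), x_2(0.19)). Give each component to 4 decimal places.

Euler on (x_1,x_2): x_1_{n+1} = x_1_n + h·x_1', x_2_{n+1} = x_2_n + h·x_2'.
0.000000: (-0.900000, -0.370000); f=(1.814600, 0.259800) → (-0.555226, -0.320638)
(x_1(0.19), x_2(0.19)) ≈ (-0.5552, -0.3206)

-0.5552, -0.3206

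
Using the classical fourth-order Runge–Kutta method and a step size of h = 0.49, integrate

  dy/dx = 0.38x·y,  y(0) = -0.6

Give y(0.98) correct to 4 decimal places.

-0.7201

RK4: k1 = f(x_n, y_n); k2 = f(x_n + h/2, y_n + (h/2)·k1); k3 = f(x_n + h/2, y_n + (h/2)·k2); k4 = f(x_n + h, y_n + h·k3); y_{n+1} = y_n + (h/6)·(k1 + 2k2 + 2k3 + k4).
x=0.000000, y=-0.600000:
  k1 = f(0.000000, -0.600000) = 0.000000
  k2 = f(0.245000, -0.600000) = -0.055860
  k3 = f(0.245000, -0.613686) = -0.057134
  k4 = f(0.490000, -0.627996) = -0.116933
  y ← -0.600000 + (0.49/6)·(k1 + 2k2 + 2k3 + k4) = -0.628005
x=0.490000, y=-0.628005:
  k1 = f(0.490000, -0.628005) = -0.116935
  k2 = f(0.735000, -0.656654) = -0.183404
  k3 = f(0.735000, -0.672939) = -0.187952
  k4 = f(0.980000, -0.720102) = -0.268166
  y ← -0.628005 + (0.49/6)·(k1 + 2k2 + 2k3 + k4) = -0.720110
y(0.98) ≈ -0.7201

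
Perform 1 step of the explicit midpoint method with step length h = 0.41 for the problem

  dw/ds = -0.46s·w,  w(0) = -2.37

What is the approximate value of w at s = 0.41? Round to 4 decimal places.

Midpoint: k1 = f(s_n, w_n); k2 = f(s_n + h/2, w_n + (h/2)·k1); w_{n+1} = w_n + h·k2.
s=0.000000, w=-2.370000:
  k1 = f(0.000000, -2.370000) = 0.000000
  k2 = f(0.205000, -2.370000) = 0.223491
  w ← -2.370000 + 0.41·0.223491 = -2.278369
w(0.41) ≈ -2.2784

-2.2784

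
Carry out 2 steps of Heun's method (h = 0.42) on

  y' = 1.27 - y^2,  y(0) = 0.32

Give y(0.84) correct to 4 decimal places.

0.9056

Heun: k1 = f(t_n, y_n); k2 = f(t_n + h, y_n + h·k1); y_{n+1} = y_n + (h/2)·(k1 + k2).
t=0.000000, y=0.320000:
  k1 = f(0.000000, 0.320000) = 1.167600
  k2 = f(0.420000, 0.810392) = 0.613265
  y ← 0.320000 + (0.42/2)·(1.167600 + 0.613265) = 0.693982
t=0.420000, y=0.693982:
  k1 = f(0.420000, 0.693982) = 0.788390
  k2 = f(0.840000, 1.025105) = 0.219159
  y ← 0.693982 + (0.42/2)·(0.788390 + 0.219159) = 0.905567
y(0.84) ≈ 0.9056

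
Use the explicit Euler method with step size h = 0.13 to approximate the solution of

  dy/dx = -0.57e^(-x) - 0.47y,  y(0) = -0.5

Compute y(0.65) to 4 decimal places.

Euler: y_{n+1} = y_n + h·f(x_n, y_n).
x=0.000000, y=-0.500000: f=-0.335000 → y ← -0.500000 + 0.13·(-0.335000) = -0.543550
x=0.130000, y=-0.543550: f=-0.245046 → y ← -0.543550 + 0.13·(-0.245046) = -0.575406
x=0.260000, y=-0.575406: f=-0.169059 → y ← -0.575406 + 0.13·(-0.169059) = -0.597384
x=0.390000, y=-0.597384: f=-0.105152 → y ← -0.597384 + 0.13·(-0.105152) = -0.611053
x=0.520000, y=-0.611053: f=-0.051682 → y ← -0.611053 + 0.13·(-0.051682) = -0.617772
y(0.65) ≈ -0.6178

-0.6178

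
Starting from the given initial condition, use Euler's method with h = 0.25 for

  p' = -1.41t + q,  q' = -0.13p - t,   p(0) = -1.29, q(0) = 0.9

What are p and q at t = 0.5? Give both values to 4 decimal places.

-0.9176, 0.9140

Euler on (p,q): p_{n+1} = p_n + h·p', q_{n+1} = q_n + h·q'.
0.000000: (-1.290000, 0.900000); f=(0.900000, 0.167700) → (-1.065000, 0.941925)
0.250000: (-1.065000, 0.941925); f=(0.589425, -0.111550) → (-0.917644, 0.914038)
(p(0.5), q(0.5)) ≈ (-0.9176, 0.9140)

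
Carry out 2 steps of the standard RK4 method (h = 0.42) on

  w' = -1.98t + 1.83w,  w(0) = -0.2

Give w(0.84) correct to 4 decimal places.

-2.1717

RK4: k1 = f(t_n, w_n); k2 = f(t_n + h/2, w_n + (h/2)·k1); k3 = f(t_n + h/2, w_n + (h/2)·k2); k4 = f(t_n + h, w_n + h·k3); w_{n+1} = w_n + (h/6)·(k1 + 2k2 + 2k3 + k4).
t=0.000000, w=-0.200000:
  k1 = f(0.000000, -0.200000) = -0.366000
  k2 = f(0.210000, -0.276860) = -0.922454
  k3 = f(0.210000, -0.393715) = -1.136299
  k4 = f(0.420000, -0.677246) = -2.070959
  w ← -0.200000 + (0.42/6)·(k1 + 2k2 + 2k3 + k4) = -0.658813
t=0.420000, w=-0.658813:
  k1 = f(0.420000, -0.658813) = -2.037227
  k2 = f(0.630000, -1.086630) = -3.235933
  k3 = f(0.630000, -1.338359) = -3.696596
  k4 = f(0.840000, -2.211383) = -5.710031
  w ← -0.658813 + (0.42/6)·(k1 + 2k2 + 2k3 + k4) = -2.171675
w(0.84) ≈ -2.1717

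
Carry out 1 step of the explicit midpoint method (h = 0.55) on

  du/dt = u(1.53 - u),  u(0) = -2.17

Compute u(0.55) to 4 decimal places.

Midpoint: k1 = f(t_n, u_n); k2 = f(t_n + h/2, u_n + (h/2)·k1); u_{n+1} = u_n + h·k2.
t=0.000000, u=-2.170000:
  k1 = f(0.000000, -2.170000) = -8.029000
  k2 = f(0.275000, -4.377975) = -25.864967
  u ← -2.170000 + 0.55·(-25.864967) = -16.395732
u(0.55) ≈ -16.3957

-16.3957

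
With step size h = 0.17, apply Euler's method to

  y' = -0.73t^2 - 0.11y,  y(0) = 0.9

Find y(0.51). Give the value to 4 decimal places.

Euler: y_{n+1} = y_n + h·f(t_n, y_n).
t=0.000000, y=0.900000: f=-0.099000 → y ← 0.900000 + 0.17·(-0.099000) = 0.883170
t=0.170000, y=0.883170: f=-0.118246 → y ← 0.883170 + 0.17·(-0.118246) = 0.863068
t=0.340000, y=0.863068: f=-0.179326 → y ← 0.863068 + 0.17·(-0.179326) = 0.832583
y(0.51) ≈ 0.8326

0.8326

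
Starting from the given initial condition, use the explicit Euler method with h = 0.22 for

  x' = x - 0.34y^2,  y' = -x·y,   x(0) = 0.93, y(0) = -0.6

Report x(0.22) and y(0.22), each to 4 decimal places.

1.1077, -0.4772

Euler on (x,y): x_{n+1} = x_n + h·x', y_{n+1} = y_n + h·y'.
0.000000: (0.930000, -0.600000); f=(0.807600, 0.558000) → (1.107672, -0.477240)
(x(0.22), y(0.22)) ≈ (1.1077, -0.4772)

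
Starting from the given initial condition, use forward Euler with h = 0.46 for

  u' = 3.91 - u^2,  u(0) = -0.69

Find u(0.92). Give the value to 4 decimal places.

2.3242

Euler: u_{n+1} = u_n + h·f(t_n, u_n).
t=0.000000, u=-0.690000: f=3.433900 → u ← -0.690000 + 0.46·3.433900 = 0.889594
t=0.460000, u=0.889594: f=3.118623 → u ← 0.889594 + 0.46·3.118623 = 2.324160
u(0.92) ≈ 2.3242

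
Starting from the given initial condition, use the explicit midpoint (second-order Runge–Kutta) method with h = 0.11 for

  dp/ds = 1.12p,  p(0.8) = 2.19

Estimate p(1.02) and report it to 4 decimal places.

2.8003

Midpoint: k1 = f(s_n, p_n); k2 = f(s_n + h/2, p_n + (h/2)·k1); p_{n+1} = p_n + h·k2.
s=0.800000, p=2.190000:
  k1 = f(0.800000, 2.190000) = 2.452800
  k2 = f(0.855000, 2.324904) = 2.603892
  p ← 2.190000 + 0.11·2.603892 = 2.476428
s=0.910000, p=2.476428:
  k1 = f(0.910000, 2.476428) = 2.773600
  k2 = f(0.965000, 2.628976) = 2.944453
  p ← 2.476428 + 0.11·2.944453 = 2.800318
p(1.02) ≈ 2.8003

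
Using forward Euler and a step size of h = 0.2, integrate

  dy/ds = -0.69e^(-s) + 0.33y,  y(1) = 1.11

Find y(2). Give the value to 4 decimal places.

Euler: y_{n+1} = y_n + h·f(s_n, y_n).
s=1.000000, y=1.110000: f=0.112463 → y ← 1.110000 + 0.2·0.112463 = 1.132493
s=1.200000, y=1.132493: f=0.165899 → y ← 1.132493 + 0.2·0.165899 = 1.165672
s=1.400000, y=1.165672: f=0.214520 → y ← 1.165672 + 0.2·0.214520 = 1.208576
s=1.600000, y=1.208576: f=0.259522 → y ← 1.208576 + 0.2·0.259522 = 1.260481
s=1.800000, y=1.260481: f=0.301902 → y ← 1.260481 + 0.2·0.301902 = 1.320861
y(2) ≈ 1.3209

1.3209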